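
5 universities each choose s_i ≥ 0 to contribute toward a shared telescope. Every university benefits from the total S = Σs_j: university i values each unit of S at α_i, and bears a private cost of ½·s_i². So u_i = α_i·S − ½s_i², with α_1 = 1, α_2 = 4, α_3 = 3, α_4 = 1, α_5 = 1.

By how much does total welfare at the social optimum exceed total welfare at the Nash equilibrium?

University i's FOC: ∂u_i/∂s_i = α_i − s_i = 0, so s_i* = α_i.
NE contributions = (1, 4, 3, 1, 1); S = 10.
W^NE = (Σα)·S − ½Σα_i² = 10² − ½·28 = 86.
Planner sets s_i = Σα_j = 10 for every i, so S^SO = 5·10 = 50.
W^SO = (Σα)·S^SO − ½·5·(Σα)² = (5/2)·10² = 250.
Deadweight loss = W^SO − W^NE = 164.

164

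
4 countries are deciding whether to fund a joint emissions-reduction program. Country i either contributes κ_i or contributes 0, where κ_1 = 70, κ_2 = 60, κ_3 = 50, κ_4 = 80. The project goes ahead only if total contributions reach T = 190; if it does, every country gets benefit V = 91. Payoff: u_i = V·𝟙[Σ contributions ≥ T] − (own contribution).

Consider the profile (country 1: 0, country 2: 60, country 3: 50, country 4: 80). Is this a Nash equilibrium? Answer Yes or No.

Yes

Total = 190 ≥ 190: provided.
Country 1 (pledges 0, payoff 91): pledging 70 → total 260, payoff 21. No gain.
Country 2 (pledges 60, payoff 31): dropping to 0 → total 130, payoff 0. No gain.
Country 3 (pledges 50, payoff 41): dropping to 0 → total 140, payoff 0. No gain.
Country 4 (pledges 80, payoff 11): dropping to 0 → total 110, payoff 0. No gain.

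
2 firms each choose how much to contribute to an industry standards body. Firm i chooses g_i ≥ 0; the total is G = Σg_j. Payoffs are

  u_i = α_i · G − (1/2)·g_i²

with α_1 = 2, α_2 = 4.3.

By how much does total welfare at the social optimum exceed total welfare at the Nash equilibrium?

11.245

Firm i's FOC: ∂u_i/∂g_i = α_i − g_i = 0, so g_i* = α_i.
NE contributions = (2, 4.3); G = 6.3.
W^NE = (Σα)·G − ½Σα_i² = 6.3² − ½·22.49 = 28.445.
Planner sets g_i = Σα_j = 6.3 for every i, so G^SO = 2·6.3 = 12.6.
W^SO = (Σα)·G^SO − ½·2·(Σα)² = (2/2)·6.3² = 39.69.
Deadweight loss = W^SO − W^NE = 11.245.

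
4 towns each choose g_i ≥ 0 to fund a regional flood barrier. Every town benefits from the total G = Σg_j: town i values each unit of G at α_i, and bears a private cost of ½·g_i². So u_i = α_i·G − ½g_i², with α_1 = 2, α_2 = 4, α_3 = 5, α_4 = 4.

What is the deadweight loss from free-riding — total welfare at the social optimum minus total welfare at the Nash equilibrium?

255.5

Town i's FOC: ∂u_i/∂g_i = α_i − g_i = 0, so g_i* = α_i.
NE contributions = (2, 4, 5, 4); G = 15.
W^NE = (Σα)·G − ½Σα_i² = 15² − ½·61 = 194.5.
Planner sets g_i = Σα_j = 15 for every i, so G^SO = 4·15 = 60.
W^SO = (Σα)·G^SO − ½·4·(Σα)² = (4/2)·15² = 450.
Deadweight loss = W^SO − W^NE = 255.5.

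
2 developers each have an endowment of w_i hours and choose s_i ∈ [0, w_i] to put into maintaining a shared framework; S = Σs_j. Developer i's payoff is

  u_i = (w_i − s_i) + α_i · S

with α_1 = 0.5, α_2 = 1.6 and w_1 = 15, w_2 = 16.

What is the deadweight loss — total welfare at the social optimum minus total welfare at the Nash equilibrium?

∂u_i/∂s_i = α_i − 1, so developer i contributes w_i if α_i > 1, else 0.
α_i > 1 for i ∈ {2}; NE contributions (0, 16), S = 16.
W^NE = Σw_i − S^NE + (Σα_i)·S^NE = 31 + 1.1·16 = 48.6.
Planner: ∂(Σu_j)/∂s_i = Σα_j − 1 = 1.1 > 0, so everyone contributes w_i; S^SO = 31, W^SO = 31 + 1.1·31 = 65.1.
Deadweight loss = 16.5.

16.5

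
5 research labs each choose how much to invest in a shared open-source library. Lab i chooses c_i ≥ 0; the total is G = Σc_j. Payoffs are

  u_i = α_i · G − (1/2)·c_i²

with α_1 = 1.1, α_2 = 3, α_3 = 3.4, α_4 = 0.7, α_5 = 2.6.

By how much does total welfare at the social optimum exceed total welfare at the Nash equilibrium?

Lab i's FOC: ∂u_i/∂c_i = α_i − c_i = 0, so c_i* = α_i.
NE contributions = (1.1, 3, 3.4, 0.7, 2.6); G = 10.8.
W^NE = (Σα)·G − ½Σα_i² = 10.8² − ½·29.02 = 102.13.
Planner sets c_i = Σα_j = 10.8 for every i, so G^SO = 5·10.8 = 54.
W^SO = (Σα)·G^SO − ½·5·(Σα)² = (5/2)·10.8² = 291.6.
Deadweight loss = W^SO − W^NE = 189.47.

189.47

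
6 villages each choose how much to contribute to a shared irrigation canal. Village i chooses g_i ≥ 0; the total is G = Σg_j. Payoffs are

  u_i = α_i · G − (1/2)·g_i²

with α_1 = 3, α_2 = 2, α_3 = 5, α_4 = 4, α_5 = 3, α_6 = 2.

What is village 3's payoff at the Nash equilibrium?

82.5

Village i's FOC: ∂u_i/∂g_i = α_i − g_i = 0, so g_i* = α_i.
NE contributions = (3, 2, 5, 4, 3, 2); G = 19.
u_3 = α_3·G − ½·(g_3)² = 5·19 − ½·5² = 82.5.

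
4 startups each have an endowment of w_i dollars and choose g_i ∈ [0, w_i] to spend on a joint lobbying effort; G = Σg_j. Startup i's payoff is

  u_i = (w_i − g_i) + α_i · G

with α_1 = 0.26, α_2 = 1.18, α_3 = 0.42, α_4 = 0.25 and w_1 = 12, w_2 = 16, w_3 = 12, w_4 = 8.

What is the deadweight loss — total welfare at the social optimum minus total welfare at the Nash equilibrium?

35.52

∂u_i/∂g_i = α_i − 1, so startup i contributes w_i if α_i > 1, else 0.
α_i > 1 for i ∈ {2}; NE contributions (0, 16, 0, 0), G = 16.
W^NE = Σw_i − G^NE + (Σα_i)·G^NE = 48 + 1.11·16 = 65.76.
Planner: ∂(Σu_j)/∂g_i = Σα_j − 1 = 1.11 > 0, so everyone contributes w_i; G^SO = 48, W^SO = 48 + 1.11·48 = 101.28.
Deadweight loss = 35.52.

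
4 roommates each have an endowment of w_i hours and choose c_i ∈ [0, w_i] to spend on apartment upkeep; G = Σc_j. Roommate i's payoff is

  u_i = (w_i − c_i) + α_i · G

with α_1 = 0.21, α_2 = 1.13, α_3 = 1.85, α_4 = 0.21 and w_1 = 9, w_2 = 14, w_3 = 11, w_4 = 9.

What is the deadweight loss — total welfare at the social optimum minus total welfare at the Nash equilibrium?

∂u_i/∂c_i = α_i − 1, so roommate i contributes w_i if α_i > 1, else 0.
α_i > 1 for i ∈ {2, 3}; NE contributions (0, 14, 11, 0), G = 25.
W^NE = Σw_i − G^NE + (Σα_i)·G^NE = 43 + 2.4·25 = 103.
Planner: ∂(Σu_j)/∂c_i = Σα_j − 1 = 2.4 > 0, so everyone contributes w_i; G^SO = 43, W^SO = 43 + 2.4·43 = 146.2.
Deadweight loss = 43.2.

43.2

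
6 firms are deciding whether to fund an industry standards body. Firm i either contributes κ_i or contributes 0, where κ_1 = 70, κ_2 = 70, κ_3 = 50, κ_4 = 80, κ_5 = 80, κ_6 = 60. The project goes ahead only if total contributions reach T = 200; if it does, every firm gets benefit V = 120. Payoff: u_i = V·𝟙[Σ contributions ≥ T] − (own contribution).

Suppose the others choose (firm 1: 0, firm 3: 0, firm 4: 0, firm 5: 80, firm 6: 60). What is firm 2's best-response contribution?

Others' total = 140. Contributing 70 brings total to 210 ≥ 200: gain V − κ_2 = 50.
Best response: 70.

70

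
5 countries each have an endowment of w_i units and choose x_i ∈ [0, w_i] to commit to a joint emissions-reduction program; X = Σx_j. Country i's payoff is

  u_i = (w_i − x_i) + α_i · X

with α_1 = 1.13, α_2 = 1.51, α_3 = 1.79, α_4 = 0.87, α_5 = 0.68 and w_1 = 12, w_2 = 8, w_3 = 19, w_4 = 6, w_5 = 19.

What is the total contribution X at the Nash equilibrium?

39

∂u_i/∂x_i = α_i − 1, so country i contributes w_i if α_i > 1, else 0.
α_i > 1 for i ∈ {1, 2, 3}; NE contributions (12, 8, 19, 0, 0), X = 39.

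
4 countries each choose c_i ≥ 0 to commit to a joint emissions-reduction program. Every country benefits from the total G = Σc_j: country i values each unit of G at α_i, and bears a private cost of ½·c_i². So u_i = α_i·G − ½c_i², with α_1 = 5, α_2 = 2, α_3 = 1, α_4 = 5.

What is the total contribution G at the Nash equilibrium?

13

Country i's FOC: ∂u_i/∂c_i = α_i − c_i = 0, so c_i* = α_i.
NE contributions = (5, 2, 1, 5); G = 13.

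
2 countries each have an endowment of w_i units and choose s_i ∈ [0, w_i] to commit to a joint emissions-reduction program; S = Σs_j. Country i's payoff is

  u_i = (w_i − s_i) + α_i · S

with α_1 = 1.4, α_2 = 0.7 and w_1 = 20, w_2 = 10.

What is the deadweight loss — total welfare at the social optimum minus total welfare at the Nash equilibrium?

11

∂u_i/∂s_i = α_i − 1, so country i contributes w_i if α_i > 1, else 0.
α_i > 1 for i ∈ {1}; NE contributions (20, 0), S = 20.
W^NE = Σw_i − S^NE + (Σα_i)·S^NE = 30 + 1.1·20 = 52.
Planner: ∂(Σu_j)/∂s_i = Σα_j − 1 = 1.1 > 0, so everyone contributes w_i; S^SO = 30, W^SO = 30 + 1.1·30 = 63.
Deadweight loss = 11.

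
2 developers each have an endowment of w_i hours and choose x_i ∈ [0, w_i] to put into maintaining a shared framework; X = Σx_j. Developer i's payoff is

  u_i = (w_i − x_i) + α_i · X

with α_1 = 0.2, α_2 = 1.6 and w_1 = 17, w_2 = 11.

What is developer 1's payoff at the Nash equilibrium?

∂u_i/∂x_i = α_i − 1, so developer i contributes w_i if α_i > 1, else 0.
α_i > 1 for i ∈ {2}; NE contributions (0, 11), X = 11.
u_1 = (17 − 0) + 0.2·11 = 19.2.

19.2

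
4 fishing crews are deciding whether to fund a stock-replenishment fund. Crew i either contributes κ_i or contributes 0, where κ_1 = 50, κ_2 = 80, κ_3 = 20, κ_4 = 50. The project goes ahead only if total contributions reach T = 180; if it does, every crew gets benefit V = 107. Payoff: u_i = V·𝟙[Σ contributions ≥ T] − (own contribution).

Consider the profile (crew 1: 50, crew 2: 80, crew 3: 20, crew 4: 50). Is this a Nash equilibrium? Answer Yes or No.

Total = 200 ≥ 180: provided.
Crew 1 (pledges 50, payoff 57): dropping to 0 → total 150, payoff 0. No gain.
Crew 2 (pledges 80, payoff 27): dropping to 0 → total 120, payoff 0. No gain.
Crew 3 (pledges 20, payoff 87): dropping to 0 → total 180, payoff 107. Profitable deviation.

No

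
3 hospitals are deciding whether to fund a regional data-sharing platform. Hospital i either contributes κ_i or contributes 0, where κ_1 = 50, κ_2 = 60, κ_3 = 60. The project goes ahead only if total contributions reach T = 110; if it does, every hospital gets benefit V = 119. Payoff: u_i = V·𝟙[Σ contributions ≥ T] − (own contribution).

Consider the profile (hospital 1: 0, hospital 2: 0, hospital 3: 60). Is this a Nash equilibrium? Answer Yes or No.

Total = 60 < 110: not provided.
Hospital 1 (pledges 0, payoff 0): pledging 50 → total 110, payoff 69. Profitable deviation.

No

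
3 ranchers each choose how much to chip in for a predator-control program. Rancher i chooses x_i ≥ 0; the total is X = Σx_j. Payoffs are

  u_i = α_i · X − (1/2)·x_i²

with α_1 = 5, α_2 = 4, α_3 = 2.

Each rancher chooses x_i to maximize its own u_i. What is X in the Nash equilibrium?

11

Rancher i's FOC: ∂u_i/∂x_i = α_i − x_i = 0, so x_i* = α_i.
NE contributions = (5, 4, 2); X = 11.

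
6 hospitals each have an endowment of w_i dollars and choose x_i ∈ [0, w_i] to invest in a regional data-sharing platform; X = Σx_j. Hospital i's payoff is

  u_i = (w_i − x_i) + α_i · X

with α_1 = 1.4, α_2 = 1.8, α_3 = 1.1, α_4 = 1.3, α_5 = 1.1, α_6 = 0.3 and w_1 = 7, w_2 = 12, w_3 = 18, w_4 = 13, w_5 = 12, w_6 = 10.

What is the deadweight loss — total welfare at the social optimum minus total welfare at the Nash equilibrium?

∂u_i/∂x_i = α_i − 1, so hospital i contributes w_i if α_i > 1, else 0.
α_i > 1 for i ∈ {1, 2, 3, 4, 5}; NE contributions (7, 12, 18, 13, 12, 0), X = 62.
W^NE = Σw_i − X^NE + (Σα_i)·X^NE = 72 + 6·62 = 444.
Planner: ∂(Σu_j)/∂x_i = Σα_j − 1 = 6 > 0, so everyone contributes w_i; X^SO = 72, W^SO = 72 + 6·72 = 504.
Deadweight loss = 60.

60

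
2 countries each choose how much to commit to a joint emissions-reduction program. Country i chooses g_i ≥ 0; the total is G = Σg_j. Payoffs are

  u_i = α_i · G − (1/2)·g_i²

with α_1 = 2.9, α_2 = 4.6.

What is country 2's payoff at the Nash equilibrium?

23.92

Country i's FOC: ∂u_i/∂g_i = α_i − g_i = 0, so g_i* = α_i.
NE contributions = (2.9, 4.6); G = 7.5.
u_2 = α_2·G − ½·(g_2)² = 4.6·7.5 − ½·4.6² = 23.92.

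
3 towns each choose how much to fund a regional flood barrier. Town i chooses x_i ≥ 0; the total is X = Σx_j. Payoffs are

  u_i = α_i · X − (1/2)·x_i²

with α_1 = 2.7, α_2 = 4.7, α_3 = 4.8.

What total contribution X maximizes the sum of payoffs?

Planner FOC: ∂(Σu_j)/∂x_i = (Σα_j) − x_i = 0, so x_i^SO = Σα_j = 12.2 for every i; X^SO = 36.6.

36.6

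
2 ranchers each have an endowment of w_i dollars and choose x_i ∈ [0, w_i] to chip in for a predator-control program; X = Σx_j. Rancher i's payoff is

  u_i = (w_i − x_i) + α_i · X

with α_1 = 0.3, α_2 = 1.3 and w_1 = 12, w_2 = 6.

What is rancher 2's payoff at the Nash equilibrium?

∂u_i/∂x_i = α_i − 1, so rancher i contributes w_i if α_i > 1, else 0.
α_i > 1 for i ∈ {2}; NE contributions (0, 6), X = 6.
u_2 = (6 − 6) + 1.3·6 = 7.8.

7.8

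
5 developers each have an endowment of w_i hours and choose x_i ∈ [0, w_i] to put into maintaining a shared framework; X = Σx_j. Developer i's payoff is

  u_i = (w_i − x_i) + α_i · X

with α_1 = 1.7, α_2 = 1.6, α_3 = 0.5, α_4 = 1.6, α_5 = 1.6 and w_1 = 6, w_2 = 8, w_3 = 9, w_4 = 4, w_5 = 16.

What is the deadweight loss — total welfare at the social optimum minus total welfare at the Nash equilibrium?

∂u_i/∂x_i = α_i − 1, so developer i contributes w_i if α_i > 1, else 0.
α_i > 1 for i ∈ {1, 2, 4, 5}; NE contributions (6, 8, 0, 4, 16), X = 34.
W^NE = Σw_i − X^NE + (Σα_i)·X^NE = 43 + 6·34 = 247.
Planner: ∂(Σu_j)/∂x_i = Σα_j − 1 = 6 > 0, so everyone contributes w_i; X^SO = 43, W^SO = 43 + 6·43 = 301.
Deadweight loss = 54.

54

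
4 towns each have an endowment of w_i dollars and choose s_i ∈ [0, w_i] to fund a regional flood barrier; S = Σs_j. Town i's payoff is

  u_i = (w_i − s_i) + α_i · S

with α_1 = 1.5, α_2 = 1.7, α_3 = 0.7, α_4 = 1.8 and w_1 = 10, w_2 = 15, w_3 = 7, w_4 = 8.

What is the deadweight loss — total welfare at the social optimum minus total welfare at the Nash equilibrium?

∂u_i/∂s_i = α_i − 1, so town i contributes w_i if α_i > 1, else 0.
α_i > 1 for i ∈ {1, 2, 4}; NE contributions (10, 15, 0, 8), S = 33.
W^NE = Σw_i − S^NE + (Σα_i)·S^NE = 40 + 4.7·33 = 195.1.
Planner: ∂(Σu_j)/∂s_i = Σα_j − 1 = 4.7 > 0, so everyone contributes w_i; S^SO = 40, W^SO = 40 + 4.7·40 = 228.
Deadweight loss = 32.9.

32.9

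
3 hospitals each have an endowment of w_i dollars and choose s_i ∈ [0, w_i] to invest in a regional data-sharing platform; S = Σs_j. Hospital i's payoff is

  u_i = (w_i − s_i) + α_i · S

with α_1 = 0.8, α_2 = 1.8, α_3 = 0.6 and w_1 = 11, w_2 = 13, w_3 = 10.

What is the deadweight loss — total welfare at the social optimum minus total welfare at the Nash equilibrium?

46.2

∂u_i/∂s_i = α_i − 1, so hospital i contributes w_i if α_i > 1, else 0.
α_i > 1 for i ∈ {2}; NE contributions (0, 13, 0), S = 13.
W^NE = Σw_i − S^NE + (Σα_i)·S^NE = 34 + 2.2·13 = 62.6.
Planner: ∂(Σu_j)/∂s_i = Σα_j − 1 = 2.2 > 0, so everyone contributes w_i; S^SO = 34, W^SO = 34 + 2.2·34 = 108.8.
Deadweight loss = 46.2.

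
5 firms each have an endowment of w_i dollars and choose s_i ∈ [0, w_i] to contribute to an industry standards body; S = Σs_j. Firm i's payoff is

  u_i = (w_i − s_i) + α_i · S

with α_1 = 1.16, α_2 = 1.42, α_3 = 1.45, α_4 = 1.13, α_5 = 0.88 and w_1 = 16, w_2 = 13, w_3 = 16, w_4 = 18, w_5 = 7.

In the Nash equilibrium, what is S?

∂u_i/∂s_i = α_i − 1, so firm i contributes w_i if α_i > 1, else 0.
α_i > 1 for i ∈ {1, 2, 3, 4}; NE contributions (16, 13, 16, 18, 0), S = 63.

63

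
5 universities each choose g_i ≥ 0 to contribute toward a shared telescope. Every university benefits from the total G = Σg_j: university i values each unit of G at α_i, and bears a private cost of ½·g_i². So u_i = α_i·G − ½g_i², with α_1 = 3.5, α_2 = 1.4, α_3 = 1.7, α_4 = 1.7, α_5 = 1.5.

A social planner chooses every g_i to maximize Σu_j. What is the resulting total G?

Planner FOC: ∂(Σu_j)/∂g_i = (Σα_j) − g_i = 0, so g_i^SO = Σα_j = 9.8 for every i; G^SO = 49.

49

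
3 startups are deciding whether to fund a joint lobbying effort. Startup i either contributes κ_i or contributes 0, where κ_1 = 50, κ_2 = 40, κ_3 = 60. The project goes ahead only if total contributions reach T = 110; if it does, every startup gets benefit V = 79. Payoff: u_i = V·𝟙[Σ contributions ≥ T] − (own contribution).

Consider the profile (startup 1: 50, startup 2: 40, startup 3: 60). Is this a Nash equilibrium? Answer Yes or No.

Total = 150 ≥ 110: provided.
Startup 1 (pledges 50, payoff 29): dropping to 0 → total 100, payoff 0. No gain.
Startup 2 (pledges 40, payoff 39): dropping to 0 → total 110, payoff 79. Profitable deviation.

No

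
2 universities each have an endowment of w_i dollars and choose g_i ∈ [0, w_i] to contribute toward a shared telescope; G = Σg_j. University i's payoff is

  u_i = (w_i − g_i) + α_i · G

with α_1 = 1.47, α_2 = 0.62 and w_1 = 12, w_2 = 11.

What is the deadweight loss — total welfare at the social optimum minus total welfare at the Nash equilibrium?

11.99

∂u_i/∂g_i = α_i − 1, so university i contributes w_i if α_i > 1, else 0.
α_i > 1 for i ∈ {1}; NE contributions (12, 0), G = 12.
W^NE = Σw_i − G^NE + (Σα_i)·G^NE = 23 + 1.09·12 = 36.08.
Planner: ∂(Σu_j)/∂g_i = Σα_j − 1 = 1.09 > 0, so everyone contributes w_i; G^SO = 23, W^SO = 23 + 1.09·23 = 48.07.
Deadweight loss = 11.99.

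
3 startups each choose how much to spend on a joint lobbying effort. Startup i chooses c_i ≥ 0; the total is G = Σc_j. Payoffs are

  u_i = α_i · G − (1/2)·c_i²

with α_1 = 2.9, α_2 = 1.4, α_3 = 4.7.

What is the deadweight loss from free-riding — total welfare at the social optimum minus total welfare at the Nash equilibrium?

56.73

Startup i's FOC: ∂u_i/∂c_i = α_i − c_i = 0, so c_i* = α_i.
NE contributions = (2.9, 1.4, 4.7); G = 9.
W^NE = (Σα)·G − ½Σα_i² = 9² − ½·32.46 = 64.77.
Planner sets c_i = Σα_j = 9 for every i, so G^SO = 3·9 = 27.
W^SO = (Σα)·G^SO − ½·3·(Σα)² = (3/2)·9² = 121.5.
Deadweight loss = W^SO − W^NE = 56.73.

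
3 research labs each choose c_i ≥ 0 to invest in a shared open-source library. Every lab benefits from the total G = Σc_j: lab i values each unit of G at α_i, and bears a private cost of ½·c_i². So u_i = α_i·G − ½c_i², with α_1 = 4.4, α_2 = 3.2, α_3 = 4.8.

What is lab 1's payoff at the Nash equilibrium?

44.88

Lab i's FOC: ∂u_i/∂c_i = α_i − c_i = 0, so c_i* = α_i.
NE contributions = (4.4, 3.2, 4.8); G = 12.4.
u_1 = α_1·G − ½·(c_1)² = 4.4·12.4 − ½·4.4² = 44.88.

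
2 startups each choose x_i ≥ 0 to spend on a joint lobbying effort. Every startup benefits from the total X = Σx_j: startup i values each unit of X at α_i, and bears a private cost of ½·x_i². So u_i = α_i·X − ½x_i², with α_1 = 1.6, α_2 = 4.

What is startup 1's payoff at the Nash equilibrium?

Startup i's FOC: ∂u_i/∂x_i = α_i − x_i = 0, so x_i* = α_i.
NE contributions = (1.6, 4); X = 5.6.
u_1 = α_1·X − ½·(x_1)² = 1.6·5.6 − ½·1.6² = 7.68.

7.68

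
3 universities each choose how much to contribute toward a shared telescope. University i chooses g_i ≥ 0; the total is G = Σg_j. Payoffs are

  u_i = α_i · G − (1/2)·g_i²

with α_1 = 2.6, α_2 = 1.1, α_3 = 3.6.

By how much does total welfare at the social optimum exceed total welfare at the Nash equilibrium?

University i's FOC: ∂u_i/∂g_i = α_i − g_i = 0, so g_i* = α_i.
NE contributions = (2.6, 1.1, 3.6); G = 7.3.
W^NE = (Σα)·G − ½Σα_i² = 7.3² − ½·20.93 = 42.825.
Planner sets g_i = Σα_j = 7.3 for every i, so G^SO = 3·7.3 = 21.9.
W^SO = (Σα)·G^SO − ½·3·(Σα)² = (3/2)·7.3² = 79.935.
Deadweight loss = W^SO − W^NE = 37.11.

37.11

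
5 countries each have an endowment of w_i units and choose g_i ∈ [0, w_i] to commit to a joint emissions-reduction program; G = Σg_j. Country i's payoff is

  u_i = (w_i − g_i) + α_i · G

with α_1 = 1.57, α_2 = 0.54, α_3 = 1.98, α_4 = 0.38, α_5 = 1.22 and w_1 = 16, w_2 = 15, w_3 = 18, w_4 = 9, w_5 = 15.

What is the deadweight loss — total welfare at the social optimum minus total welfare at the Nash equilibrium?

∂u_i/∂g_i = α_i − 1, so country i contributes w_i if α_i > 1, else 0.
α_i > 1 for i ∈ {1, 3, 5}; NE contributions (16, 0, 18, 0, 15), G = 49.
W^NE = Σw_i − G^NE + (Σα_i)·G^NE = 73 + 4.69·49 = 302.81.
Planner: ∂(Σu_j)/∂g_i = Σα_j − 1 = 4.69 > 0, so everyone contributes w_i; G^SO = 73, W^SO = 73 + 4.69·73 = 415.37.
Deadweight loss = 112.56.

112.56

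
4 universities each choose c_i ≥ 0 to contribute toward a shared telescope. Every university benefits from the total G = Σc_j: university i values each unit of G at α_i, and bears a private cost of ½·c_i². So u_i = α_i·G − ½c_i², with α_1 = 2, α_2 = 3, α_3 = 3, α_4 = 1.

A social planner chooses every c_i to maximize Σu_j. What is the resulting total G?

Planner FOC: ∂(Σu_j)/∂c_i = (Σα_j) − c_i = 0, so c_i^SO = Σα_j = 9 for every i; G^SO = 36.

36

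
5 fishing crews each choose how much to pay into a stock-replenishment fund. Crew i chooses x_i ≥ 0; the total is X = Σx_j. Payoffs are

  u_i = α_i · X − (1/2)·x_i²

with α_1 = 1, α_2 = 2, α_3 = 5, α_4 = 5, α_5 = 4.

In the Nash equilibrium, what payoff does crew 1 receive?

16.5

Crew i's FOC: ∂u_i/∂x_i = α_i − x_i = 0, so x_i* = α_i.
NE contributions = (1, 2, 5, 5, 4); X = 17.
u_1 = α_1·X − ½·(x_1)² = 1·17 − ½·1² = 16.5.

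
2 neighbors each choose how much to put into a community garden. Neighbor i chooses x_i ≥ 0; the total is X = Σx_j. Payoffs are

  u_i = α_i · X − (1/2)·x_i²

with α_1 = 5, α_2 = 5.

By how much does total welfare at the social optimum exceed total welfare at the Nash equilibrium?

Neighbor i's FOC: ∂u_i/∂x_i = α_i − x_i = 0, so x_i* = α_i.
NE contributions = (5, 5); X = 10.
W^NE = (Σα)·X − ½Σα_i² = 10² − ½·50 = 75.
Planner sets x_i = Σα_j = 10 for every i, so X^SO = 2·10 = 20.
W^SO = (Σα)·X^SO − ½·2·(Σα)² = (2/2)·10² = 100.
Deadweight loss = W^SO − W^NE = 25.

25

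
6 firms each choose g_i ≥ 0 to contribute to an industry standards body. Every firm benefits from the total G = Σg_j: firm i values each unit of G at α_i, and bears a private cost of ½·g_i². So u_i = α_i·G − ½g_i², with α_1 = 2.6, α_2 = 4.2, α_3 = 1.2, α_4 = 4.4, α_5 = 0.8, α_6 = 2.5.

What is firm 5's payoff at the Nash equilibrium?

Firm i's FOC: ∂u_i/∂g_i = α_i − g_i = 0, so g_i* = α_i.
NE contributions = (2.6, 4.2, 1.2, 4.4, 0.8, 2.5); G = 15.7.
u_5 = α_5·G − ½·(g_5)² = 0.8·15.7 − ½·0.8² = 12.24.

12.24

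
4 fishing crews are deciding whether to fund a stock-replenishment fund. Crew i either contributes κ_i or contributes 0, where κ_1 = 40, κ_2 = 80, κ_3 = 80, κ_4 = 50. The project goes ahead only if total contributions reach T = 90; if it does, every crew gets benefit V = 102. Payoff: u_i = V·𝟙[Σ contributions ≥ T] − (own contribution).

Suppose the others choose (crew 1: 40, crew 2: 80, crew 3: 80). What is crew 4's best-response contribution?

Others' total = 200 ≥ 90; contributing adds cost 50 for no extra benefit.
Best response: 0.

0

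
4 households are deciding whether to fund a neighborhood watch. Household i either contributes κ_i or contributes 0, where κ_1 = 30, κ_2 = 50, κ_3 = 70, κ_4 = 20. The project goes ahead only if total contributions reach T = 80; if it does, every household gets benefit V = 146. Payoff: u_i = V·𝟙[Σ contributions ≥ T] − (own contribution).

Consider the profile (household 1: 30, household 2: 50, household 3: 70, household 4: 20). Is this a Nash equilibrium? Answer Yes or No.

Total = 170 ≥ 80: provided.
Household 1 (pledges 30, payoff 116): dropping to 0 → total 140, payoff 146. Profitable deviation.

No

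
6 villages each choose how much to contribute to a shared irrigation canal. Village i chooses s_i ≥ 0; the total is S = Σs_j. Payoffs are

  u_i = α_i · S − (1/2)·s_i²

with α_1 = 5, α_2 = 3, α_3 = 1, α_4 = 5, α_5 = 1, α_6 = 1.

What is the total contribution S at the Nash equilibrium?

16

Village i's FOC: ∂u_i/∂s_i = α_i − s_i = 0, so s_i* = α_i.
NE contributions = (5, 3, 1, 5, 1, 1); S = 16.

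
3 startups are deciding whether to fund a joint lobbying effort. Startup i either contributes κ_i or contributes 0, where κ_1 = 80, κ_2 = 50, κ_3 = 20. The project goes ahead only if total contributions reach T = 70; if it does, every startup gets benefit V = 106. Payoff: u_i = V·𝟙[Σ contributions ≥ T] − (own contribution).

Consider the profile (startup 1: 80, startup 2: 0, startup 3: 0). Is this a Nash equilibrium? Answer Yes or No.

Total = 80 ≥ 70: provided.
Startup 1 (pledges 80, payoff 26): dropping to 0 → total 0, payoff 0. No gain.
Startup 2 (pledges 0, payoff 106): pledging 50 → total 130, payoff 56. No gain.
Startup 3 (pledges 0, payoff 106): pledging 20 → total 100, payoff 86. No gain.

Yes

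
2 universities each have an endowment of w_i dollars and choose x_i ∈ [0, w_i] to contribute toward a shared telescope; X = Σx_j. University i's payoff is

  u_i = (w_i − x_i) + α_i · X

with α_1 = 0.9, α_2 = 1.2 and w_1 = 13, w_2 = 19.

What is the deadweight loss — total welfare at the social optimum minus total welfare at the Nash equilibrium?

14.3

∂u_i/∂x_i = α_i − 1, so university i contributes w_i if α_i > 1, else 0.
α_i > 1 for i ∈ {2}; NE contributions (0, 19), X = 19.
W^NE = Σw_i − X^NE + (Σα_i)·X^NE = 32 + 1.1·19 = 52.9.
Planner: ∂(Σu_j)/∂x_i = Σα_j − 1 = 1.1 > 0, so everyone contributes w_i; X^SO = 32, W^SO = 32 + 1.1·32 = 67.2.
Deadweight loss = 14.3.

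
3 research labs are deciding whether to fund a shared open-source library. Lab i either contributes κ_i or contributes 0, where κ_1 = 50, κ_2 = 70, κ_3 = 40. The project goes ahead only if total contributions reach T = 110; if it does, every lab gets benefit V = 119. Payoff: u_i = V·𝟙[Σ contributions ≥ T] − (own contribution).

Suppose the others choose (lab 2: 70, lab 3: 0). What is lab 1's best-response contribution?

50

Others' total = 70. Contributing 50 brings total to 120 ≥ 110: gain V − κ_1 = 69.
Best response: 50.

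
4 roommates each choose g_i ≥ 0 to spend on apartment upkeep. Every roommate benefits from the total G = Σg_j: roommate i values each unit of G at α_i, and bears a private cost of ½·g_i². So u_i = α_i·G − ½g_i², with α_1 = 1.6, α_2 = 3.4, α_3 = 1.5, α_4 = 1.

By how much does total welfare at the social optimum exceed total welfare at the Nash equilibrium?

Roommate i's FOC: ∂u_i/∂g_i = α_i − g_i = 0, so g_i* = α_i.
NE contributions = (1.6, 3.4, 1.5, 1); G = 7.5.
W^NE = (Σα)·G − ½Σα_i² = 7.5² − ½·17.37 = 47.565.
Planner sets g_i = Σα_j = 7.5 for every i, so G^SO = 4·7.5 = 30.
W^SO = (Σα)·G^SO − ½·4·(Σα)² = (4/2)·7.5² = 112.5.
Deadweight loss = W^SO − W^NE = 64.935.

64.935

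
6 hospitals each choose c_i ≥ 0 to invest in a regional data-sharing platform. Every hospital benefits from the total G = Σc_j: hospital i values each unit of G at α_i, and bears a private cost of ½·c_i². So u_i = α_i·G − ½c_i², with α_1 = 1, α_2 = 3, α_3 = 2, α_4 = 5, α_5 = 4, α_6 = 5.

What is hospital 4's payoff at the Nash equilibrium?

Hospital i's FOC: ∂u_i/∂c_i = α_i − c_i = 0, so c_i* = α_i.
NE contributions = (1, 3, 2, 5, 4, 5); G = 20.
u_4 = α_4·G − ½·(c_4)² = 5·20 − ½·5² = 87.5.

87.5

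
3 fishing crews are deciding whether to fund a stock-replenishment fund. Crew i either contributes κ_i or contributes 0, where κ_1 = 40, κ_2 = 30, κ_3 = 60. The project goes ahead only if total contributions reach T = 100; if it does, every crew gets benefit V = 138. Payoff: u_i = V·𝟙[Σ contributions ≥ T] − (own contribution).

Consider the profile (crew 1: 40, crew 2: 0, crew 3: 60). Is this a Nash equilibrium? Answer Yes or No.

Yes

Total = 100 ≥ 100: provided.
Crew 1 (pledges 40, payoff 98): dropping to 0 → total 60, payoff 0. No gain.
Crew 2 (pledges 0, payoff 138): pledging 30 → total 130, payoff 108. No gain.
Crew 3 (pledges 60, payoff 78): dropping to 0 → total 40, payoff 0. No gain.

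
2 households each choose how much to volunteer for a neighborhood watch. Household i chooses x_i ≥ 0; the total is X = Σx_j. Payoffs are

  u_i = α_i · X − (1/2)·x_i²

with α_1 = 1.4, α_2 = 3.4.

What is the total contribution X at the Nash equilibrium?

Household i's FOC: ∂u_i/∂x_i = α_i − x_i = 0, so x_i* = α_i.
NE contributions = (1.4, 3.4); X = 4.8.

4.8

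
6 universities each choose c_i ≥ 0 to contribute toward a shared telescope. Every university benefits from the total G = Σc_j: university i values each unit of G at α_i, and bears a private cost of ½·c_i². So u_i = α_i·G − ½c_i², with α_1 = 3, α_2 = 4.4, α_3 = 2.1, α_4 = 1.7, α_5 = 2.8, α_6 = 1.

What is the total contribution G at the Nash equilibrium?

15

University i's FOC: ∂u_i/∂c_i = α_i − c_i = 0, so c_i* = α_i.
NE contributions = (3, 4.4, 2.1, 1.7, 2.8, 1); G = 15.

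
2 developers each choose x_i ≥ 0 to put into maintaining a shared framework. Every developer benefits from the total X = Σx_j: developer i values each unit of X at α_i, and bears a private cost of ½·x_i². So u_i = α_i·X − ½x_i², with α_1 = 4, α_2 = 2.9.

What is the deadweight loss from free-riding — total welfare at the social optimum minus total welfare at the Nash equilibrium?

12.205

Developer i's FOC: ∂u_i/∂x_i = α_i − x_i = 0, so x_i* = α_i.
NE contributions = (4, 2.9); X = 6.9.
W^NE = (Σα)·X − ½Σα_i² = 6.9² − ½·24.41 = 35.405.
Planner sets x_i = Σα_j = 6.9 for every i, so X^SO = 2·6.9 = 13.8.
W^SO = (Σα)·X^SO − ½·2·(Σα)² = (2/2)·6.9² = 47.61.
Deadweight loss = W^SO − W^NE = 12.205.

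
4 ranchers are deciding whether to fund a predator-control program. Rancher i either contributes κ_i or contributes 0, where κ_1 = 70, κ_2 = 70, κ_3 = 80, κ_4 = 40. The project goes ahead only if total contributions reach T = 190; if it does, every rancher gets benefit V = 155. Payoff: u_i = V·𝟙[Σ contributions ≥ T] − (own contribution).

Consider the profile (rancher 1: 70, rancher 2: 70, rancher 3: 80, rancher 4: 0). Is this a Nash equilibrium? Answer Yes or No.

Yes

Total = 220 ≥ 190: provided.
Rancher 1 (pledges 70, payoff 85): dropping to 0 → total 150, payoff 0. No gain.
Rancher 2 (pledges 70, payoff 85): dropping to 0 → total 150, payoff 0. No gain.
Rancher 3 (pledges 80, payoff 75): dropping to 0 → total 140, payoff 0. No gain.
Rancher 4 (pledges 0, payoff 155): pledging 40 → total 260, payoff 115. No gain.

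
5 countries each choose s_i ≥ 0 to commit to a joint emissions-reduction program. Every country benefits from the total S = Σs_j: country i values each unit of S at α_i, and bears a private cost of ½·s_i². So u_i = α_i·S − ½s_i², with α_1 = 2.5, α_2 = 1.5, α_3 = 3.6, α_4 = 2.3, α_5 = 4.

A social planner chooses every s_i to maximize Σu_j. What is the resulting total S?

69.5

Planner FOC: ∂(Σu_j)/∂s_i = (Σα_j) − s_i = 0, so s_i^SO = Σα_j = 13.9 for every i; S^SO = 69.5.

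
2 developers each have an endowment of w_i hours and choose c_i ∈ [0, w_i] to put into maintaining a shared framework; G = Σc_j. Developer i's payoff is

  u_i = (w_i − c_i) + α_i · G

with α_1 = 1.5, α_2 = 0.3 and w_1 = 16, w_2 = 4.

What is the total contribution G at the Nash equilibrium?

16

∂u_i/∂c_i = α_i − 1, so developer i contributes w_i if α_i > 1, else 0.
α_i > 1 for i ∈ {1}; NE contributions (16, 0), G = 16.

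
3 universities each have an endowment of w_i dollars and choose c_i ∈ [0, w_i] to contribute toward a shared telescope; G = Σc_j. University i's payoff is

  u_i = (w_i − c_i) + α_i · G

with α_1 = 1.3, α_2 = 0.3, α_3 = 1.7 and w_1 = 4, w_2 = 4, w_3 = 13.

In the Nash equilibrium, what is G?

17

∂u_i/∂c_i = α_i − 1, so university i contributes w_i if α_i > 1, else 0.
α_i > 1 for i ∈ {1, 3}; NE contributions (4, 0, 13), G = 17.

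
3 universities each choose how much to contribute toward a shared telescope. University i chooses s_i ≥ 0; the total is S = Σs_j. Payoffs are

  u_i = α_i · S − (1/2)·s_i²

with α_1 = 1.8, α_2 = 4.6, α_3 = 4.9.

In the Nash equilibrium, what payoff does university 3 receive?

43.365

University i's FOC: ∂u_i/∂s_i = α_i − s_i = 0, so s_i* = α_i.
NE contributions = (1.8, 4.6, 4.9); S = 11.3.
u_3 = α_3·S − ½·(s_3)² = 4.9·11.3 − ½·4.9² = 43.365.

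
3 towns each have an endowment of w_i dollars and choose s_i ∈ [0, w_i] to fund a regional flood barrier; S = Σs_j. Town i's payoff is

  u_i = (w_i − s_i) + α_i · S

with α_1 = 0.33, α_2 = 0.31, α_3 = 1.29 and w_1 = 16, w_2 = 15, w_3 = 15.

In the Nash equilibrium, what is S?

∂u_i/∂s_i = α_i − 1, so town i contributes w_i if α_i > 1, else 0.
α_i > 1 for i ∈ {3}; NE contributions (0, 0, 15), S = 15.

15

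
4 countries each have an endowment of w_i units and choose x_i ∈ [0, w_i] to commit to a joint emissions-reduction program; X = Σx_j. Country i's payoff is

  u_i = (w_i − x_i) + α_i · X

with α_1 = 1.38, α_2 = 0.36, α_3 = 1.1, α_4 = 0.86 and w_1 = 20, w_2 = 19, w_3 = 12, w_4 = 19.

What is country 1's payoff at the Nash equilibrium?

∂u_i/∂x_i = α_i − 1, so country i contributes w_i if α_i > 1, else 0.
α_i > 1 for i ∈ {1, 3}; NE contributions (20, 0, 12, 0), X = 32.
u_1 = (20 − 20) + 1.38·32 = 44.16.

44.16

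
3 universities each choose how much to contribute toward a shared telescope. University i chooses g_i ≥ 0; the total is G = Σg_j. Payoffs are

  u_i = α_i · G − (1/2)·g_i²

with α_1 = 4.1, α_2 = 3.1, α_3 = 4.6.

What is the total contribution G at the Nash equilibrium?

University i's FOC: ∂u_i/∂g_i = α_i − g_i = 0, so g_i* = α_i.
NE contributions = (4.1, 3.1, 4.6); G = 11.8.

11.8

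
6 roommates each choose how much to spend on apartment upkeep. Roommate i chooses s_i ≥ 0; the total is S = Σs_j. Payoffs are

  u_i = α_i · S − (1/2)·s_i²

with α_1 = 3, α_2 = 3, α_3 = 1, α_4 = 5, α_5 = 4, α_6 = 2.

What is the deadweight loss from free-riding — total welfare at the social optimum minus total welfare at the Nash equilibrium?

Roommate i's FOC: ∂u_i/∂s_i = α_i − s_i = 0, so s_i* = α_i.
NE contributions = (3, 3, 1, 5, 4, 2); S = 18.
W^NE = (Σα)·S − ½Σα_i² = 18² − ½·64 = 292.
Planner sets s_i = Σα_j = 18 for every i, so S^SO = 6·18 = 108.
W^SO = (Σα)·S^SO − ½·6·(Σα)² = (6/2)·18² = 972.
Deadweight loss = W^SO − W^NE = 680.

680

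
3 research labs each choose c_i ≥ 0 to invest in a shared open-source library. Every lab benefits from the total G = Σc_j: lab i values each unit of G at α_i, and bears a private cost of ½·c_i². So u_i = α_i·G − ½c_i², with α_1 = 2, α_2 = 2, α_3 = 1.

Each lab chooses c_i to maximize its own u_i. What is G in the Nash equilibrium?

Lab i's FOC: ∂u_i/∂c_i = α_i − c_i = 0, so c_i* = α_i.
NE contributions = (2, 2, 1); G = 5.

5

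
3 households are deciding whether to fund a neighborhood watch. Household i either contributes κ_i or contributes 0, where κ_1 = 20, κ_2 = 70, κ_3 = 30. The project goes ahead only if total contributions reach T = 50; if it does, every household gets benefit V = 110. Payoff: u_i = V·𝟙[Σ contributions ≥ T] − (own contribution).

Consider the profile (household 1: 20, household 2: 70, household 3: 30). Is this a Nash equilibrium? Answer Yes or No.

No

Total = 120 ≥ 50: provided.
Household 1 (pledges 20, payoff 90): dropping to 0 → total 100, payoff 110. Profitable deviation.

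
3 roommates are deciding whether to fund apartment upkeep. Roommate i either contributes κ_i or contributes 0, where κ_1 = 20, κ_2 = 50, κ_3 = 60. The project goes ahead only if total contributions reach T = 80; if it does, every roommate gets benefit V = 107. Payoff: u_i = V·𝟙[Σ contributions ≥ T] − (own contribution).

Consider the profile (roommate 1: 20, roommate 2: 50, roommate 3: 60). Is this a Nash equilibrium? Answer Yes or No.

Total = 130 ≥ 80: provided.
Roommate 1 (pledges 20, payoff 87): dropping to 0 → total 110, payoff 107. Profitable deviation.

No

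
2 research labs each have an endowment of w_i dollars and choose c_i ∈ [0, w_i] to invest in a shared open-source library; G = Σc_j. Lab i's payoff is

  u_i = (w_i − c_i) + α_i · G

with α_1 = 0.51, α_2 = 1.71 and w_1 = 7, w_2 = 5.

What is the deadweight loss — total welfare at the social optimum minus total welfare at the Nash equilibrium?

∂u_i/∂c_i = α_i − 1, so lab i contributes w_i if α_i > 1, else 0.
α_i > 1 for i ∈ {2}; NE contributions (0, 5), G = 5.
W^NE = Σw_i − G^NE + (Σα_i)·G^NE = 12 + 1.22·5 = 18.1.
Planner: ∂(Σu_j)/∂c_i = Σα_j − 1 = 1.22 > 0, so everyone contributes w_i; G^SO = 12, W^SO = 12 + 1.22·12 = 26.64.
Deadweight loss = 8.54.

8.54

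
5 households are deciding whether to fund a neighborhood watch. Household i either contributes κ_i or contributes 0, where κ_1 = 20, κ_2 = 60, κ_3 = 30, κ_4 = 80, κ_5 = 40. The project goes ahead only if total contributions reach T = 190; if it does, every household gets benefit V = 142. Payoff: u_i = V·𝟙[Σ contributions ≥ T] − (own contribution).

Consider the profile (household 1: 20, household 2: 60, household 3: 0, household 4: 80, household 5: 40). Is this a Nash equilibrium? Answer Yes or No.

Yes

Total = 200 ≥ 190: provided.
Household 1 (pledges 20, payoff 122): dropping to 0 → total 180, payoff 0. No gain.
Household 2 (pledges 60, payoff 82): dropping to 0 → total 140, payoff 0. No gain.
Household 3 (pledges 0, payoff 142): pledging 30 → total 230, payoff 112. No gain.
Household 4 (pledges 80, payoff 62): dropping to 0 → total 120, payoff 0. No gain.
Household 5 (pledges 40, payoff 102): dropping to 0 → total 160, payoff 0. No gain.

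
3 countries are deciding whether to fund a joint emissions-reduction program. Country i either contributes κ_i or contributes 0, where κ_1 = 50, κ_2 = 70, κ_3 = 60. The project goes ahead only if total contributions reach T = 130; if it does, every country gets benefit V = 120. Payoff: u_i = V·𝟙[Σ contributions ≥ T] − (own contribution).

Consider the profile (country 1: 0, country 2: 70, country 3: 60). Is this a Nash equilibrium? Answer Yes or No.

Total = 130 ≥ 130: provided.
Country 1 (pledges 0, payoff 120): pledging 50 → total 180, payoff 70. No gain.
Country 2 (pledges 70, payoff 50): dropping to 0 → total 60, payoff 0. No gain.
Country 3 (pledges 60, payoff 60): dropping to 0 → total 70, payoff 0. No gain.

Yes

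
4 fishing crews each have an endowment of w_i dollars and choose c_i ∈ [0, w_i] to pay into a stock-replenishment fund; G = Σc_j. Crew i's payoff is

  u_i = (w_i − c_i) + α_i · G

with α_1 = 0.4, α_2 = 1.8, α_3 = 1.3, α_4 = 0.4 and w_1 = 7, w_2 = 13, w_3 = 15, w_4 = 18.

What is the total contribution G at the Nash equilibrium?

∂u_i/∂c_i = α_i − 1, so crew i contributes w_i if α_i > 1, else 0.
α_i > 1 for i ∈ {2, 3}; NE contributions (0, 13, 15, 0), G = 28.

28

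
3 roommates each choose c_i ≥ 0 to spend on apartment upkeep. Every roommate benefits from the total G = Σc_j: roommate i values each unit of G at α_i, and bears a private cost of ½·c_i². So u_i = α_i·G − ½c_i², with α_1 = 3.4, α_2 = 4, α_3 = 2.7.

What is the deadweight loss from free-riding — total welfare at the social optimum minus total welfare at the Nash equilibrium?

68.43

Roommate i's FOC: ∂u_i/∂c_i = α_i − c_i = 0, so c_i* = α_i.
NE contributions = (3.4, 4, 2.7); G = 10.1.
W^NE = (Σα)·G − ½Σα_i² = 10.1² − ½·34.85 = 84.585.
Planner sets c_i = Σα_j = 10.1 for every i, so G^SO = 3·10.1 = 30.3.
W^SO = (Σα)·G^SO − ½·3·(Σα)² = (3/2)·10.1² = 153.015.
Deadweight loss = W^SO − W^NE = 68.43.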